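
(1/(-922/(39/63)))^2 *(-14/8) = -169/214221168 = -0.00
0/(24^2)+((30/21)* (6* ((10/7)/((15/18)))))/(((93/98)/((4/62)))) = 960/961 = 1.00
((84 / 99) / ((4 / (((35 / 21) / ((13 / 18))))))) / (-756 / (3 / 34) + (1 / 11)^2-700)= -770 / 14578551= -0.00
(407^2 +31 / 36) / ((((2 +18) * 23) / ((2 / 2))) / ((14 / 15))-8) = 41743765 / 122184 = 341.65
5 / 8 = 0.62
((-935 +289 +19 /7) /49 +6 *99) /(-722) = -199239 /247646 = -0.80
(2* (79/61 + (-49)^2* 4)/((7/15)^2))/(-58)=-131832675/86681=-1520.89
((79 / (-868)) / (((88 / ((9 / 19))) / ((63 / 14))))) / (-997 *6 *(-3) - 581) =-6399 / 50403510080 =-0.00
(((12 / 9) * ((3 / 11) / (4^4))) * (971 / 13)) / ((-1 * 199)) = -971 / 1821248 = -0.00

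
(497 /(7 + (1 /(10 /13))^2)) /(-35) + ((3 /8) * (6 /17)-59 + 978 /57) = -48664181 /1122748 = -43.34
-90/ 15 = -6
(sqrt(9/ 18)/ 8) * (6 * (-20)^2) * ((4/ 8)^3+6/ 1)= 3675 * sqrt(2)/ 4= 1299.31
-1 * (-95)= 95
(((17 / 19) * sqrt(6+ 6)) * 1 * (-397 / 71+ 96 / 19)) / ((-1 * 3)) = 24718 * sqrt(3) / 76893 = 0.56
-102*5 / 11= -510 / 11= -46.36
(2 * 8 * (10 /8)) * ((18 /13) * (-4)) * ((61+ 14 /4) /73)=-92880 /949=-97.87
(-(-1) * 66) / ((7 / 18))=1188 / 7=169.71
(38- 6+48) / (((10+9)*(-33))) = -80 / 627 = -0.13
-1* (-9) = 9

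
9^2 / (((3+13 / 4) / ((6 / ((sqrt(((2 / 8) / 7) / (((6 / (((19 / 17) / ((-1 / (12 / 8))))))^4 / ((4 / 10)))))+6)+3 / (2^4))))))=3600602337024 / 286505610745 - 3245049216 * sqrt(70) / 1432528053725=12.55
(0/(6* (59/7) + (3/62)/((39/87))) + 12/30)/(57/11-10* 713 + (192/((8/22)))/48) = -11/195630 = -0.00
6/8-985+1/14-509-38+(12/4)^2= -42621/28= -1522.18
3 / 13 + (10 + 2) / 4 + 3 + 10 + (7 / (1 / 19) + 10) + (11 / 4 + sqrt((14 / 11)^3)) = 14 * sqrt(154) / 121 + 8423 / 52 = 163.42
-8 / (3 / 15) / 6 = -20 / 3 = -6.67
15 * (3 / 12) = 15 / 4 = 3.75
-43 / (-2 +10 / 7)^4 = -103243 / 256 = -403.29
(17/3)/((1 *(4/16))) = 68/3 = 22.67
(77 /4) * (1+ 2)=231 /4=57.75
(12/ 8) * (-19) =-57/ 2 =-28.50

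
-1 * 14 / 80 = -7 / 40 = -0.18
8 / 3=2.67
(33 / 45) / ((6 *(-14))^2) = 0.00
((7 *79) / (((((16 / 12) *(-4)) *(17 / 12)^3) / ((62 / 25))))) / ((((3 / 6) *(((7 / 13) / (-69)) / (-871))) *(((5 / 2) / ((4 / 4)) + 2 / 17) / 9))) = -44635138820064 / 643025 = -69414313.32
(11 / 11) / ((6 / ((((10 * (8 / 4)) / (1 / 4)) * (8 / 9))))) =320 / 27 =11.85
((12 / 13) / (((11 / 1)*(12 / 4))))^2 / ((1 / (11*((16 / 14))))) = 128 / 13013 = 0.01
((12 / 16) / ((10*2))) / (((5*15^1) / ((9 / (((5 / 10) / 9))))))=81 / 1000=0.08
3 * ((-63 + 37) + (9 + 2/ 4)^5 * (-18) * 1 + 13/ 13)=-66855873/ 16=-4178492.06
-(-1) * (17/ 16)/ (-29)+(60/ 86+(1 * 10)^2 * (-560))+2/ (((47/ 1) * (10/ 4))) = -262565140777/ 4688720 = -55999.32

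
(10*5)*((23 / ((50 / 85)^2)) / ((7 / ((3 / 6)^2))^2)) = 6647 / 1568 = 4.24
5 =5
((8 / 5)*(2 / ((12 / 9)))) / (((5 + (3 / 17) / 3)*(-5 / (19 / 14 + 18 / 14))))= -1887 / 7525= -0.25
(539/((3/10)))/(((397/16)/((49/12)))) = 295.67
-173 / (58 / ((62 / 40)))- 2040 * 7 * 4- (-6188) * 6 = -23196083 / 1160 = -19996.62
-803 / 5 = -160.60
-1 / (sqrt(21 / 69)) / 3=-sqrt(161) / 21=-0.60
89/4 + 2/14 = 22.39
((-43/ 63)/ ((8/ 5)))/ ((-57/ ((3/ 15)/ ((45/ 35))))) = 43/ 36936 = 0.00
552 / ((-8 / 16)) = -1104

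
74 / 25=2.96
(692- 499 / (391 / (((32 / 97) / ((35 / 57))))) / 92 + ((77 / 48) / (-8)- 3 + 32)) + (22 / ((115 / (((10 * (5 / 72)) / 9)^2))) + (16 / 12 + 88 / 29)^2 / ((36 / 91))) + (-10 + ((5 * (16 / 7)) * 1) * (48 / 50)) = 3320740471294723135 / 4312711142764416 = 769.99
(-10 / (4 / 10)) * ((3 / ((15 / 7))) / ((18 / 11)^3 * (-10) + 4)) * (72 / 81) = 93170 / 119241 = 0.78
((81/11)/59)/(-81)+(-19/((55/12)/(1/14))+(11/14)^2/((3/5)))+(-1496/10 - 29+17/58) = -1965184745/11066748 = -177.58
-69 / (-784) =69 / 784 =0.09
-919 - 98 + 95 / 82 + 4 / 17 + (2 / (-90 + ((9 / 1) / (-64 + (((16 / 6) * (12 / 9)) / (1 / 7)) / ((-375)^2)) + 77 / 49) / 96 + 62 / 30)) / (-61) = -688810153033462461375 / 678225897777801578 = -1015.61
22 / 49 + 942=46180 / 49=942.45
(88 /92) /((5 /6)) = 132 /115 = 1.15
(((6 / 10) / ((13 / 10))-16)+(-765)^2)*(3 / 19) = 22823169 / 247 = 92401.49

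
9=9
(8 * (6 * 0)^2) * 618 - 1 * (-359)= 359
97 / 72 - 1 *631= -45335 / 72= -629.65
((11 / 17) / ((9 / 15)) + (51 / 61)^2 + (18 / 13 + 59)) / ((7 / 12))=613420852 / 5756387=106.56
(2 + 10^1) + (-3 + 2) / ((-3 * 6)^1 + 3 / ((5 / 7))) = 833 / 69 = 12.07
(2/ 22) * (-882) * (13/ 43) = -11466/ 473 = -24.24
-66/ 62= -33/ 31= -1.06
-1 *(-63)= 63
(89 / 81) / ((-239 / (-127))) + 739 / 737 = 22636612 / 14267583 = 1.59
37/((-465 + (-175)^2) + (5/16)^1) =592/482565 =0.00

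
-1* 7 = -7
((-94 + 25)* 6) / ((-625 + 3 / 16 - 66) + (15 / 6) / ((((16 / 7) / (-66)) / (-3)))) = 1656 / 1897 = 0.87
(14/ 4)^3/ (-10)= -343/ 80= -4.29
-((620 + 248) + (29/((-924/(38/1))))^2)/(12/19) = -3525886867/2561328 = -1376.59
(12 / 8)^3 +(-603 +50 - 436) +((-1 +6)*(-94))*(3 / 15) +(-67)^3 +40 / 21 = -50709241 / 168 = -301840.72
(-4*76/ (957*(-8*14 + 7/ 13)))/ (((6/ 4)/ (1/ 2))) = 3952/ 4160079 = 0.00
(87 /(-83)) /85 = -87 /7055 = -0.01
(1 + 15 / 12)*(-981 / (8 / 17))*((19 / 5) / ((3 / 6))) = -2851767 / 80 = -35647.09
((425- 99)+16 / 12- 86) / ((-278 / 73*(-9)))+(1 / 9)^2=79417 / 11259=7.05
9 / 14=0.64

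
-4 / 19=-0.21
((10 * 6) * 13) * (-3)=-2340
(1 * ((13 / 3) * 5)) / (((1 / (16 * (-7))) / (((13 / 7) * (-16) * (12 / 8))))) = 108160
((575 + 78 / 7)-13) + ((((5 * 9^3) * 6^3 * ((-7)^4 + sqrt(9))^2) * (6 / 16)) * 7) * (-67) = -5601732433457348 / 7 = -800247490493906.86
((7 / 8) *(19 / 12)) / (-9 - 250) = -19 / 3552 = -0.01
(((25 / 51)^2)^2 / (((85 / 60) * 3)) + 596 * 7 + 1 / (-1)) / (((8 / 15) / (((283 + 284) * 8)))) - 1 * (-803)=50369815474906 / 1419857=35475273.55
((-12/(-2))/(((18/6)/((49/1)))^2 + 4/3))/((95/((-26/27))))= -124852/2744835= -0.05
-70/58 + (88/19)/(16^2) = -20961/17632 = -1.19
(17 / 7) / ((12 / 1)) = 17 / 84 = 0.20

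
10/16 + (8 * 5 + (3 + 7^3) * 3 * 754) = 782692.62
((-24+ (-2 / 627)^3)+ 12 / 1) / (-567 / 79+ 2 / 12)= 467348611432 / 273030842403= 1.71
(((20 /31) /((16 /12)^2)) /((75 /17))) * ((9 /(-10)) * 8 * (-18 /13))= 8262 /10075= 0.82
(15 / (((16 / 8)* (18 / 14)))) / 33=35 / 198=0.18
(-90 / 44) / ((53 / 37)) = -1665 / 1166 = -1.43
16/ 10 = 1.60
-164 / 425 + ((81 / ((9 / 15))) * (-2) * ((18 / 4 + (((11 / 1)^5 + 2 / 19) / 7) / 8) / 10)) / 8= -35169505493 / 3617600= -9721.78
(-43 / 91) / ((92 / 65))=-215 / 644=-0.33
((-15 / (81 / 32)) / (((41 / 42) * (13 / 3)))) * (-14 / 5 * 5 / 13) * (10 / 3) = 313600 / 62361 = 5.03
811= 811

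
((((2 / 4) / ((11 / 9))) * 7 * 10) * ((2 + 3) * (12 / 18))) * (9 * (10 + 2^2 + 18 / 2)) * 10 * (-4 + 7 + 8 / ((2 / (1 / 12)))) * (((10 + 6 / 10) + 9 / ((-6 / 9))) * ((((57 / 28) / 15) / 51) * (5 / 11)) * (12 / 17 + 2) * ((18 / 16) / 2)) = -983741625 / 279752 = -3516.48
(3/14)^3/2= 27/5488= 0.00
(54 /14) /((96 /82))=369 /112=3.29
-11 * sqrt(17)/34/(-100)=11 * sqrt(17)/3400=0.01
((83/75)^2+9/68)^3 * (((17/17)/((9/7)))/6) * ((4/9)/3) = 979024134360366731/20398200257812500000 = 0.05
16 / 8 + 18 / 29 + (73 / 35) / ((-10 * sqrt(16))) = 104283 / 40600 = 2.57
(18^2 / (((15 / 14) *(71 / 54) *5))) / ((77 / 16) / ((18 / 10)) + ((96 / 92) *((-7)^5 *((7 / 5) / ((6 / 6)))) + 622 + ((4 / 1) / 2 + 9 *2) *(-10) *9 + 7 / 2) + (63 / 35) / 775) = -41914817280 / 23440669288357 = -0.00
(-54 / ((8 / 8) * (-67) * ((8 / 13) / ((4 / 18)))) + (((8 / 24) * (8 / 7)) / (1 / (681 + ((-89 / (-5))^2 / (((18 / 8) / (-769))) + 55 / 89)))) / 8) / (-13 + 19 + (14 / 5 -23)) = 288731522221 / 800174970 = 360.84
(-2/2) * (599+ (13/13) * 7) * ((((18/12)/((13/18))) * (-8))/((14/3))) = 196344/91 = 2157.63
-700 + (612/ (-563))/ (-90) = -1970466/ 2815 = -699.99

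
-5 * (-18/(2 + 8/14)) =35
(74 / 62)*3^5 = 8991 / 31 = 290.03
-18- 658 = -676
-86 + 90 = 4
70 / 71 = 0.99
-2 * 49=-98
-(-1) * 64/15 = 64/15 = 4.27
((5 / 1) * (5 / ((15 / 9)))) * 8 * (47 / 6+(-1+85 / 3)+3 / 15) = 4244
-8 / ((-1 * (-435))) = -8 / 435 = -0.02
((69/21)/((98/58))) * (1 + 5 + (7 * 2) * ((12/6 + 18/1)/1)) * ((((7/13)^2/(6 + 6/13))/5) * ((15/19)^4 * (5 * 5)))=48.47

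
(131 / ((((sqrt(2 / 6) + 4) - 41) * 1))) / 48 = -0.07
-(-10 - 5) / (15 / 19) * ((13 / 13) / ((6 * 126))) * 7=19 / 108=0.18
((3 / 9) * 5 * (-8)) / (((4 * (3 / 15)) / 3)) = -50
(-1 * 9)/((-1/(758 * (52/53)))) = 354744/53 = 6693.28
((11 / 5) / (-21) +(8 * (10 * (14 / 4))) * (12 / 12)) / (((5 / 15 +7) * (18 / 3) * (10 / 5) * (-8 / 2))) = -29389 / 36960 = -0.80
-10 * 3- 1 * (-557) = 527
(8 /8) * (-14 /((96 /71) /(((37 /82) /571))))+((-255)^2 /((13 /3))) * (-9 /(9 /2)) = -876845197457 /29216928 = -30011.55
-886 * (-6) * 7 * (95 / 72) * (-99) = -9721635 / 2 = -4860817.50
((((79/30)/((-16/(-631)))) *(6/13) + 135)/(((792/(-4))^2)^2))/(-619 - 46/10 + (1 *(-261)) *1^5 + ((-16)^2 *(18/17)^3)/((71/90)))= -0.00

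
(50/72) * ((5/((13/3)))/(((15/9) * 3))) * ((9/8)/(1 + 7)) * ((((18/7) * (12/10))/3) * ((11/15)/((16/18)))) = 891/46592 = 0.02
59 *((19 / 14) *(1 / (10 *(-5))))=-1121 / 700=-1.60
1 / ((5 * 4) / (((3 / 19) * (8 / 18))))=1 / 285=0.00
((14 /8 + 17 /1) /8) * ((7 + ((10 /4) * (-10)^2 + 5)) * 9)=88425 /16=5526.56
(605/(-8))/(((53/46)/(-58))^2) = -538315690/2809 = -191639.62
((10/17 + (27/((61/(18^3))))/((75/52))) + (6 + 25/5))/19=46699817/492575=94.81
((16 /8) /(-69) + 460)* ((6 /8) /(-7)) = -2267 /46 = -49.28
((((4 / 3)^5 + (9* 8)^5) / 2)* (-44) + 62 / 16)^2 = 6847985765850680264463376489 / 3779136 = 1812050628993156177619.27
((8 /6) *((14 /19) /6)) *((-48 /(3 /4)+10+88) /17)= 56 /171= 0.33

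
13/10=1.30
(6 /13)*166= 996 /13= 76.62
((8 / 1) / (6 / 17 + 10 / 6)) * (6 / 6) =408 / 103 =3.96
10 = 10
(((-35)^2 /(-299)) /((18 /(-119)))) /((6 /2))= 145775 /16146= 9.03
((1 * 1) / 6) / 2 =1 / 12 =0.08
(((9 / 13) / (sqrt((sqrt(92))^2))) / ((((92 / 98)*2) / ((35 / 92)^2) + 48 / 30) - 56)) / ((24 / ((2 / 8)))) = -180075*sqrt(23) / 47584955392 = -0.00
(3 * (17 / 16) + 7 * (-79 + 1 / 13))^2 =13052834001 / 43264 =301701.97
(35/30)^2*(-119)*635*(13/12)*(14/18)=-336944335/3888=-86662.64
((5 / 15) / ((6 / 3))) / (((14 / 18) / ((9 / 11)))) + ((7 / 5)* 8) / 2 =4447 / 770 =5.78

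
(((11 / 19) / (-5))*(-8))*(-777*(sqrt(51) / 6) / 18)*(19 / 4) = -2849*sqrt(51) / 90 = -226.07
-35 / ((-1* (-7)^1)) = -5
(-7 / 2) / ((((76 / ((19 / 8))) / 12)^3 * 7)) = -27 / 1024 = -0.03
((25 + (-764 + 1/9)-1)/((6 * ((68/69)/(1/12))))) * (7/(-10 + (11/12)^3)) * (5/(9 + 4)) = 10720990/3524729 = 3.04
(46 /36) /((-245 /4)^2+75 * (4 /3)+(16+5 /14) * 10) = 1288 /4047255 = 0.00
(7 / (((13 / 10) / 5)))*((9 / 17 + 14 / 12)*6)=60550 / 221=273.98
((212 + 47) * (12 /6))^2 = 268324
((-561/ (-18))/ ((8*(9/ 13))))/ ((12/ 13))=6.10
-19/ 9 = -2.11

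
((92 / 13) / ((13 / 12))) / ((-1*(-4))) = 276 / 169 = 1.63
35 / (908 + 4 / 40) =0.04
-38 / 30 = -19 / 15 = -1.27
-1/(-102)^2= -1/10404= -0.00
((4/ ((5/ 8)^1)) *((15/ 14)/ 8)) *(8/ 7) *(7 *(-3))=-144/ 7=-20.57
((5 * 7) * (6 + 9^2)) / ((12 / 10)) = 5075 / 2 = 2537.50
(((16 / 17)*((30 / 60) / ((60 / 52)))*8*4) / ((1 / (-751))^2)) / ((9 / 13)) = 10632217.54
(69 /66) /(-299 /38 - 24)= -0.03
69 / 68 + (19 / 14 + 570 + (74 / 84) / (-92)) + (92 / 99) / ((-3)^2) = 11168422333 / 19509336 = 572.47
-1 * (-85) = 85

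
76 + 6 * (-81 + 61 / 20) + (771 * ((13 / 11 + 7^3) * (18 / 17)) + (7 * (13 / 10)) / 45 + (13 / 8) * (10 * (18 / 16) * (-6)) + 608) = 189223496471 / 673200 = 281080.65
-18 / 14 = -9 / 7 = -1.29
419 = 419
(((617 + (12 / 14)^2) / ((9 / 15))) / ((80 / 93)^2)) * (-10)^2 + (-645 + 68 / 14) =434320147 / 3136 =138494.94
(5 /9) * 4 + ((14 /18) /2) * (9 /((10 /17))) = 1471 /180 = 8.17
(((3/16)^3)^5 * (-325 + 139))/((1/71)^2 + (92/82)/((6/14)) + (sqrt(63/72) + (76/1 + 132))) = -108054049124081896912017/9830964163500922004403559879147520 + 513033101377870320999 * sqrt(14)/39323856654003688017614239516590080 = -0.00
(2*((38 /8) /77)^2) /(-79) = -0.00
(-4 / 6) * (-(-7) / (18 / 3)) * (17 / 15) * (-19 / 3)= 2261 / 405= 5.58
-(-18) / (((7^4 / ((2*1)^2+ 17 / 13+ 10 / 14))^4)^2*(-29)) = -146391874890514155307008 / 150614372560584975412323119565123961770806909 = -0.00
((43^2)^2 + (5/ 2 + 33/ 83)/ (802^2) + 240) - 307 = 365024601700657/ 106771864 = 3418734.00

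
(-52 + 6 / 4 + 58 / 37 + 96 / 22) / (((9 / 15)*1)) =-60465 / 814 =-74.28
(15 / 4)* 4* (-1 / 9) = -5 / 3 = -1.67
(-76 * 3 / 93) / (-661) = 76 / 20491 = 0.00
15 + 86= 101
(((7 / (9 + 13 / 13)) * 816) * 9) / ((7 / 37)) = 135864 / 5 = 27172.80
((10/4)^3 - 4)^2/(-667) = -8649/42688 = -0.20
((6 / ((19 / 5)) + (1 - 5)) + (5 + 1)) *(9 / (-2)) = -306 / 19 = -16.11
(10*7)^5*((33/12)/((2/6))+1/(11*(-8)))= 152313437500/11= 13846676136.36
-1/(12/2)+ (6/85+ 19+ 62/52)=66619/3315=20.10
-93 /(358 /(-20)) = 930 /179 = 5.20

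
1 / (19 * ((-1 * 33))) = -1 / 627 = -0.00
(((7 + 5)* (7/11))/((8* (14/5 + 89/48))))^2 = 6350400/150970369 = 0.04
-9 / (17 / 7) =-63 / 17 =-3.71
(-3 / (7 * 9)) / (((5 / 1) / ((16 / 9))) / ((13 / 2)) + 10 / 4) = -104 / 6405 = -0.02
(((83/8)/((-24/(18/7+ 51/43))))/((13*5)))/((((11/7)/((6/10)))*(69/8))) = -2407/2175800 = -0.00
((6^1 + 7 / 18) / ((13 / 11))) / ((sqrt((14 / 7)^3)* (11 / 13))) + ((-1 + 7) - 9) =-0.74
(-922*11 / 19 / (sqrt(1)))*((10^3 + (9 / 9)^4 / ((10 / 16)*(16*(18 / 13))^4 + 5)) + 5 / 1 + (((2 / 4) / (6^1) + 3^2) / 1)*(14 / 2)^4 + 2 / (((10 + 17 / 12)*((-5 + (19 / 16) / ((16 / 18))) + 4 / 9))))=-3033322851484937659365091 / 249084465900636930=-12177888.49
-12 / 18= -2 / 3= -0.67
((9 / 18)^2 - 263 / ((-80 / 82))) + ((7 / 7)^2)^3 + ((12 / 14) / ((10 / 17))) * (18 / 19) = 1448133 / 5320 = 272.21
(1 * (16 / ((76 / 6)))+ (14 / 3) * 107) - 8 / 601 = 17148478 / 34257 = 500.58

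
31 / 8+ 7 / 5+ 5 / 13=2943 / 520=5.66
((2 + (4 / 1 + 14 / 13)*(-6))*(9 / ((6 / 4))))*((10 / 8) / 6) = -925 / 26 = -35.58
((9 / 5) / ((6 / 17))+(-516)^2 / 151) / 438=890087 / 220460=4.04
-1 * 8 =-8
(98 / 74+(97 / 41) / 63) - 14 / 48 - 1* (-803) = 614766353 / 764568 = 804.07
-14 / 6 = -2.33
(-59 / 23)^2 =3481 / 529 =6.58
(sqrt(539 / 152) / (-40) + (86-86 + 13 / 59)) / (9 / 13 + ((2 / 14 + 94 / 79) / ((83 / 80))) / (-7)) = 54298517 / 125384263-29237663 * sqrt(418) / 6460477280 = 0.34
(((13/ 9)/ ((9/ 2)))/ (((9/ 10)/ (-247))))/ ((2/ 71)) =-2279810/ 729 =-3127.31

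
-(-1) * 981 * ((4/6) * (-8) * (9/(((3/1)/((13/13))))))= -15696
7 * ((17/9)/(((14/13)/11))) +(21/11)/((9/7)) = 27035/198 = 136.54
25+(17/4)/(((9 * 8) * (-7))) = 50383/2016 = 24.99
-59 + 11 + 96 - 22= 26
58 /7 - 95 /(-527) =31231 /3689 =8.47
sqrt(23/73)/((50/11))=11 * sqrt(1679)/3650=0.12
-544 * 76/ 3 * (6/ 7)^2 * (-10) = 4961280/ 49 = 101250.61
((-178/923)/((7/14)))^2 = 126736/851929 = 0.15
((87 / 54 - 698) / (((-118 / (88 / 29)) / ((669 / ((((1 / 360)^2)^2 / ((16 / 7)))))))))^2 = 30347381644700960795802992640000000000 / 143448529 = 211555892948201377483647800000.00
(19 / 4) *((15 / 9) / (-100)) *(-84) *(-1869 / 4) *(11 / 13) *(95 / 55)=-4722963 / 1040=-4541.31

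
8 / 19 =0.42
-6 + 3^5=237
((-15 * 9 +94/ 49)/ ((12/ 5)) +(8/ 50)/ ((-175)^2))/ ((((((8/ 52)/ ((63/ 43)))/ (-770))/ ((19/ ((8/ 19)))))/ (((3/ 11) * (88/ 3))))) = 78898488581913/ 537500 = 146787885.73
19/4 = 4.75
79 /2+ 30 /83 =6617 /166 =39.86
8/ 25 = 0.32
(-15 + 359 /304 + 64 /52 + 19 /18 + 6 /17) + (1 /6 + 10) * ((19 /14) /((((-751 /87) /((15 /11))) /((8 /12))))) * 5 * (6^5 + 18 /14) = -13832855049705649 /244758097584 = -56516.43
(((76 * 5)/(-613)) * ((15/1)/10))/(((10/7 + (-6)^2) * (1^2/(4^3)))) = -127680/80303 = -1.59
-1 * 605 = -605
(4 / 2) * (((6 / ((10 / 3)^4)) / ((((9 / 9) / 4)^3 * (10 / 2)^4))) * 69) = 268272 / 390625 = 0.69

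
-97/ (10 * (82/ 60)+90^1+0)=-291/ 311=-0.94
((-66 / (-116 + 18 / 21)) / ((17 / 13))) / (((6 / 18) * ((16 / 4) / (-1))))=-693 / 2108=-0.33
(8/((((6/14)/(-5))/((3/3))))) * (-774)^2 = -55913760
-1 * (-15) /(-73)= -15 /73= -0.21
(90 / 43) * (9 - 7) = 180 / 43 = 4.19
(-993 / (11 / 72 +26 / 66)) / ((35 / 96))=-75499776 / 15155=-4981.84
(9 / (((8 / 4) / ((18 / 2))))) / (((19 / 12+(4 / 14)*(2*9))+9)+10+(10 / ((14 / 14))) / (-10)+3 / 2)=3402 / 2203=1.54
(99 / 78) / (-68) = -33 / 1768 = -0.02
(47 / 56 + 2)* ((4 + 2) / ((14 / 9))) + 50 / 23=118339 / 9016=13.13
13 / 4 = 3.25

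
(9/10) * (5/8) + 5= 89/16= 5.56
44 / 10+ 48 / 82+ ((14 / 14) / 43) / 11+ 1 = 580576 / 96965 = 5.99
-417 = -417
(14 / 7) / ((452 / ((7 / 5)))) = 7 / 1130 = 0.01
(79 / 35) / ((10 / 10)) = 79 / 35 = 2.26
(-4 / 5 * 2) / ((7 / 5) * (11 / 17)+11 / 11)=-68 / 81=-0.84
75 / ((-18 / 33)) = -275 / 2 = -137.50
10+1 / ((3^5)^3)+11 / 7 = 1162261474 / 100442349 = 11.57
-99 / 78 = -33 / 26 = -1.27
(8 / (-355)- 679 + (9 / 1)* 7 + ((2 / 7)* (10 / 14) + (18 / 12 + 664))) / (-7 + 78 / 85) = -29383157 / 3597286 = -8.17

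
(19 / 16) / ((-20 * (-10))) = 19 / 3200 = 0.01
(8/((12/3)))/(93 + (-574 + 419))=-0.03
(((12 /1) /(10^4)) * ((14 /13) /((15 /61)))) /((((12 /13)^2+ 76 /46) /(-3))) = -383019 /60837500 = -0.01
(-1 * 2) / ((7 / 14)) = -4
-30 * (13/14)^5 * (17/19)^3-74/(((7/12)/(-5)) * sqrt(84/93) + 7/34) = -594950616569865/1141725325552-160395 * sqrt(217)/8666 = -793.75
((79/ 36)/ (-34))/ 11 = -79/ 13464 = -0.01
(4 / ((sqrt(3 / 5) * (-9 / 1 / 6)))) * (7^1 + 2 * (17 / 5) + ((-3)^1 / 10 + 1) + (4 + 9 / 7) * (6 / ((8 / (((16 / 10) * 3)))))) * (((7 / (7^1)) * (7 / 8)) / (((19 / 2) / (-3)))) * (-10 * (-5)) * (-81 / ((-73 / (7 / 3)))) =4128.79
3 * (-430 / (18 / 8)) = -1720 / 3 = -573.33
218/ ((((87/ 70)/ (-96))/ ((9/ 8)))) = -549360/ 29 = -18943.45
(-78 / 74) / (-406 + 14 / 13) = 507 / 194768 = 0.00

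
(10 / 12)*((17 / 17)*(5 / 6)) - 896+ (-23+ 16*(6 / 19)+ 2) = -623297 / 684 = -911.25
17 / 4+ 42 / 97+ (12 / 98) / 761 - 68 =-916076535 / 14468132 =-63.32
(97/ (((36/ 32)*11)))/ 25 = 776/ 2475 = 0.31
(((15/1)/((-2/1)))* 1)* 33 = -495/2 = -247.50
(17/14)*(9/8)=153/112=1.37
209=209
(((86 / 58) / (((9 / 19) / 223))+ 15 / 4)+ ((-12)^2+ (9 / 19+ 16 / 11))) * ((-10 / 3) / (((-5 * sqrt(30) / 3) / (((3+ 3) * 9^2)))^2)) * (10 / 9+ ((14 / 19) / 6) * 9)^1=-51105785814297 / 2878975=-17751382.29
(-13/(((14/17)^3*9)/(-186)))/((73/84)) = 1979939/3577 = 553.52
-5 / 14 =-0.36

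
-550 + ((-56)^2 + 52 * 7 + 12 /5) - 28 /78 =575648 /195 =2952.04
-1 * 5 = -5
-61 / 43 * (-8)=488 / 43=11.35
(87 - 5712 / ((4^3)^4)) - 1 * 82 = 5242523 / 1048576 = 5.00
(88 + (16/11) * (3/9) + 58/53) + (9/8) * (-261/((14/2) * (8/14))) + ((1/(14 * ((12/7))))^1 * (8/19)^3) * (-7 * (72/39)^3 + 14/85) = 1149629758739837/71688513193440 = 16.04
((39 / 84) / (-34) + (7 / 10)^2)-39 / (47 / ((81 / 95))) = -4912899 / 21253400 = -0.23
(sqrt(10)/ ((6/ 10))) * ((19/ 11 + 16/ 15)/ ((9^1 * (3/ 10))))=4610 * sqrt(10)/ 2673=5.45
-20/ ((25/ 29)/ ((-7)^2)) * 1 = -5684/ 5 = -1136.80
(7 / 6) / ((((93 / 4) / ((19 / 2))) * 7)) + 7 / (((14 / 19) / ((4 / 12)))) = 1805 / 558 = 3.23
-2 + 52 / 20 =3 / 5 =0.60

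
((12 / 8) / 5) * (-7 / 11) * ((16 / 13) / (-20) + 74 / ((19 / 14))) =-706272 / 67925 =-10.40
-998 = -998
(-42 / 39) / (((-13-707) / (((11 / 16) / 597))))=77 / 44703360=0.00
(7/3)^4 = 29.64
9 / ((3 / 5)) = 15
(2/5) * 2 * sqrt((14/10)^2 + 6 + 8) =4 * sqrt(399)/25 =3.20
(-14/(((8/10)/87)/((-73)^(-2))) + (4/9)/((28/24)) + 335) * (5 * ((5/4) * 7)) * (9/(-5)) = -1125005235/42632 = -26388.75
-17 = -17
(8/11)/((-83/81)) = -648/913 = -0.71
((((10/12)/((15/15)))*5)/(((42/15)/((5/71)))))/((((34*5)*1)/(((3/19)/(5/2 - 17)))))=-0.00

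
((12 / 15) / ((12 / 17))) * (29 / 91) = 493 / 1365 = 0.36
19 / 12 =1.58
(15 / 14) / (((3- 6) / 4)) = -10 / 7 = -1.43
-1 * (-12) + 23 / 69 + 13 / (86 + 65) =12.42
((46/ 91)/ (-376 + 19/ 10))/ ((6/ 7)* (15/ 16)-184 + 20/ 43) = 3680/ 497659227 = 0.00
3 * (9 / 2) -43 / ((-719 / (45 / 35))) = 13.58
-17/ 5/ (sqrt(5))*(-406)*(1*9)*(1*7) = 434826*sqrt(5)/ 25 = 38892.02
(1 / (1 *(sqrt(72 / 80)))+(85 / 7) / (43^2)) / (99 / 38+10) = 3230 / 6199697+38 *sqrt(10) / 1437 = 0.08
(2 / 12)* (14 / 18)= 7 / 54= 0.13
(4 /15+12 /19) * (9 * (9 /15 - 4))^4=46761069312 /59375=787554.85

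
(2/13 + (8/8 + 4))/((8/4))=67/26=2.58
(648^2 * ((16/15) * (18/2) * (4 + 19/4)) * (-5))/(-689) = 255964.70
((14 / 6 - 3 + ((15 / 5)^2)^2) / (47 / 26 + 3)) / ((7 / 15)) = 6266 / 175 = 35.81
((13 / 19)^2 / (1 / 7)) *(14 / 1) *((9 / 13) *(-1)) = -11466 / 361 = -31.76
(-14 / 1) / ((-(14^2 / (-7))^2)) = 1 / 56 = 0.02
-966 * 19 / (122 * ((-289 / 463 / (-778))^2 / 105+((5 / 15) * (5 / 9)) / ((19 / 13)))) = -21379981111178710860 / 18006629678547451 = -1187.34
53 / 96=0.55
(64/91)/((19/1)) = 64/1729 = 0.04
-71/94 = -0.76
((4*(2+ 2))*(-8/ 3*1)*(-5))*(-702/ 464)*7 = -65520/ 29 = -2259.31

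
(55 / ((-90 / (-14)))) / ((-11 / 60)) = -140 / 3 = -46.67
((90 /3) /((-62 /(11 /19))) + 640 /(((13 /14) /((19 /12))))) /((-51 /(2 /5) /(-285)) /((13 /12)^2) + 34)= 325798265 /10267014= 31.73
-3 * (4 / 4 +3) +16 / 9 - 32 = -42.22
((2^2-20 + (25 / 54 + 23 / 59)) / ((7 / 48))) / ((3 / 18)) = -772144 / 1239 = -623.20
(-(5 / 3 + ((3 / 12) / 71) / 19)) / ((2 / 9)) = -80949 / 10792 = -7.50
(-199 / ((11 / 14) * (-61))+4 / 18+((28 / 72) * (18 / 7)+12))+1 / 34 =3573421 / 205326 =17.40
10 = 10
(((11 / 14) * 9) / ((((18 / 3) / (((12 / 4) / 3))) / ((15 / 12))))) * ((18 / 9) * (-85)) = -250.45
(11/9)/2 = 11/18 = 0.61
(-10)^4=10000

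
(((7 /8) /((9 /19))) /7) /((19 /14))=7 /36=0.19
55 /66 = 5 /6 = 0.83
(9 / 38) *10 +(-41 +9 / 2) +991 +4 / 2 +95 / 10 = 18399 / 19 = 968.37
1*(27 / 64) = 27 / 64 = 0.42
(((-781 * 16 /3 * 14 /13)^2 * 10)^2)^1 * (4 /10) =37467628044683145379840 /2313441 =16195627225714053.39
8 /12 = 2 /3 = 0.67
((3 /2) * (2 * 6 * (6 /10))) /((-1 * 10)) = -27 /25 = -1.08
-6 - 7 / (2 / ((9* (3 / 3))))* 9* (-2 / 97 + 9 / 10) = -495291 / 1940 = -255.30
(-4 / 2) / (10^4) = -1 / 5000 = -0.00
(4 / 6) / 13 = 0.05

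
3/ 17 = 0.18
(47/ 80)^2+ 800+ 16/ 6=15417827/ 19200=803.01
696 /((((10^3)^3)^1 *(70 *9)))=29 /26250000000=0.00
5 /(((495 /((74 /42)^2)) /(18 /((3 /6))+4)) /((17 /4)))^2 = 5.68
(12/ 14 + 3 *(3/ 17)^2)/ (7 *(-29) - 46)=-641/ 167909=-0.00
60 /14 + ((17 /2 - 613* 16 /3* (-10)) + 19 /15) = 2289517 /70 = 32707.39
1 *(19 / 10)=19 / 10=1.90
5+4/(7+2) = 49/9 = 5.44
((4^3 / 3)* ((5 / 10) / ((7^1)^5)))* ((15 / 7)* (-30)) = -4800 / 117649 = -0.04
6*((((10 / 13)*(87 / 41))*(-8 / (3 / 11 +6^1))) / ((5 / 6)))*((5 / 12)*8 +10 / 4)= -87.43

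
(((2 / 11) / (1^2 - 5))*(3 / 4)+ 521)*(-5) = -229225 / 88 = -2604.83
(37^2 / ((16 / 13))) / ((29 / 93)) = 1655121 / 464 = 3567.07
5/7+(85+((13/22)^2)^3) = 68061730063/793659328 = 85.76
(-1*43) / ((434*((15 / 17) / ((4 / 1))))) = -1462 / 3255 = -0.45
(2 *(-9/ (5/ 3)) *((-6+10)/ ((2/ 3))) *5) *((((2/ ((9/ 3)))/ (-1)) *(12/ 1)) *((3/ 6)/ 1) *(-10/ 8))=-1620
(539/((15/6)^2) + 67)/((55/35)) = 97.52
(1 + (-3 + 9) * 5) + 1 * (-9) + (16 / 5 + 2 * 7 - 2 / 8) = 779 / 20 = 38.95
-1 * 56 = -56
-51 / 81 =-17 / 27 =-0.63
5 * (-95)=-475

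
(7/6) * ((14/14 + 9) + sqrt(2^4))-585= -1706/3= -568.67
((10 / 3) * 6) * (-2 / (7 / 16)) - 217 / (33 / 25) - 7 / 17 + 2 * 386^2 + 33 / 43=50276088727 / 168861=297736.53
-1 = -1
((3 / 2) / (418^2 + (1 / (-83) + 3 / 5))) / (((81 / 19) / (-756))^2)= 1048705 / 3884502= 0.27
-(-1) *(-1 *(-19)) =19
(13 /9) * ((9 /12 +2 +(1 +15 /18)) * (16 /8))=715 /54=13.24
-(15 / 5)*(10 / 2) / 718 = -15 / 718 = -0.02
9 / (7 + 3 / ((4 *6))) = 24 / 19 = 1.26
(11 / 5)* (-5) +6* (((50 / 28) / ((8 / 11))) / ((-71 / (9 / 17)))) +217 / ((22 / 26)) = 182416725 / 743512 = 245.34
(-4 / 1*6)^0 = 1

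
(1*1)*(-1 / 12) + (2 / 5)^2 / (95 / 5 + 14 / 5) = -497 / 6540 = -0.08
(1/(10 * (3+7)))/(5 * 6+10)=1/4000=0.00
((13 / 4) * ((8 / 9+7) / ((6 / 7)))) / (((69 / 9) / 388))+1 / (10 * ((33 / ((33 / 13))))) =20368406 / 13455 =1513.82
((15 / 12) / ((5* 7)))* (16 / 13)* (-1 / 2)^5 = -1 / 728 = -0.00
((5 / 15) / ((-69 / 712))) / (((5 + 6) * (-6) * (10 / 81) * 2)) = 0.21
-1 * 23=-23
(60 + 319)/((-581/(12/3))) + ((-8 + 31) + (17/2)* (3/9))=80959/3486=23.22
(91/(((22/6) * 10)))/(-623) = -39/9790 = -0.00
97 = 97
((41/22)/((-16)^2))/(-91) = -41/512512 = -0.00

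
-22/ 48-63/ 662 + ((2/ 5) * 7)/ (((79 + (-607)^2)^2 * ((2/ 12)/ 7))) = -0.55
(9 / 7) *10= 90 / 7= 12.86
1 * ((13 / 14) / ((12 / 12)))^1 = 13 / 14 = 0.93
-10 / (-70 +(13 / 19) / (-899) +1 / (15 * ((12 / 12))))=1281075 / 8959082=0.14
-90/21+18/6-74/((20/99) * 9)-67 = -7629/70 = -108.99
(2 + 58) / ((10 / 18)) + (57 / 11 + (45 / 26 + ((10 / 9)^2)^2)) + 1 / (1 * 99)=218506219 / 1876446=116.45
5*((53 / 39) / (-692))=-265 / 26988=-0.01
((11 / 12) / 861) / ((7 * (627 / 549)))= 61 / 458052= 0.00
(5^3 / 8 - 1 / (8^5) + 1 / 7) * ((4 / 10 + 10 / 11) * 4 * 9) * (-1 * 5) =-292957641 / 78848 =-3715.47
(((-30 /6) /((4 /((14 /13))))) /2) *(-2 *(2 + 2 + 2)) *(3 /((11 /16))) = 5040 /143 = 35.24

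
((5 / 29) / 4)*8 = 10 / 29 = 0.34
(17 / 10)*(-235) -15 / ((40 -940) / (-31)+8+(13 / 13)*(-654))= -3820186 / 9563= -399.48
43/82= 0.52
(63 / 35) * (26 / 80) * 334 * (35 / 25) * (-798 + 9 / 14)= -218113857 / 1000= -218113.86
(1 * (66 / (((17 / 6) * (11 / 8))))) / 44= 72 / 187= 0.39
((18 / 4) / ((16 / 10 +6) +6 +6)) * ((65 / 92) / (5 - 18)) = -225 / 18032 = -0.01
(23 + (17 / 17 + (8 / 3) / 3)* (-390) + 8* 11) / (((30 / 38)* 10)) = -35663 / 450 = -79.25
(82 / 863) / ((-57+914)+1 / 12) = 984 / 8875955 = 0.00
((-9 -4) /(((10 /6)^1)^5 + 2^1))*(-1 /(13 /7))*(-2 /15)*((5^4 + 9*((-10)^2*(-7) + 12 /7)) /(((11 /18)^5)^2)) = 48932.49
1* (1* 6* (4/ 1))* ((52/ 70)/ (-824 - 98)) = -312/ 16135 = -0.02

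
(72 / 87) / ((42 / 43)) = 172 / 203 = 0.85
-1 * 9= -9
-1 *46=-46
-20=-20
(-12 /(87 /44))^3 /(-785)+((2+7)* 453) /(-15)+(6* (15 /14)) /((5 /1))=-36215500732 /134017555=-270.23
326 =326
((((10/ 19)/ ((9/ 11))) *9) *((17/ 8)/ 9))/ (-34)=-55/ 1368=-0.04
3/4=0.75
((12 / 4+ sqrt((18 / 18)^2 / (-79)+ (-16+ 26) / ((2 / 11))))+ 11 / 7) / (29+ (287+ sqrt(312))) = -3*sqrt(185887) / 982997 - 8*sqrt(78) / 87101+ 1264 / 87101+ sqrt(85794) / 12443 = 0.04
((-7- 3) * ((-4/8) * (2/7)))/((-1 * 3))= -10/21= -0.48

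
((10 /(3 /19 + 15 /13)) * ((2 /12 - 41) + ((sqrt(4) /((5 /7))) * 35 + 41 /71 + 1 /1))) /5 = 6181175 /69012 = 89.57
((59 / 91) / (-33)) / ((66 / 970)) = -28615 / 99099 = -0.29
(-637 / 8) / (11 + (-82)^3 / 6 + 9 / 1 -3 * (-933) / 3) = 273 / 311800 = 0.00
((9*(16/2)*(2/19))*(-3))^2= 516.96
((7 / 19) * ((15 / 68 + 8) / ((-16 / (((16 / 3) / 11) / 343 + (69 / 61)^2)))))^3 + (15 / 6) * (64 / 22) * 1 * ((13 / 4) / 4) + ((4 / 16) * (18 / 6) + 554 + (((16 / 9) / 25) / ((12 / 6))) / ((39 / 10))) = 70123697000286933665976110675438329247 / 125074828301664805536126977314652160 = 560.65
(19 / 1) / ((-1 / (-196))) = 3724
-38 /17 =-2.24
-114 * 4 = -456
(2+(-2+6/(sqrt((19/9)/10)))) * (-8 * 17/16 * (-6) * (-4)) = -3672 * sqrt(190)/19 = -2663.95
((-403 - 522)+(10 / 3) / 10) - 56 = -2942 / 3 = -980.67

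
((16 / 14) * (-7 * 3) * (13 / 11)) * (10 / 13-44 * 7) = 95856 / 11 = 8714.18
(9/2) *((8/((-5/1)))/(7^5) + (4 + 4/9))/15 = 1680664/1260525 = 1.33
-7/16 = -0.44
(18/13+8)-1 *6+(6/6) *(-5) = -21/13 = -1.62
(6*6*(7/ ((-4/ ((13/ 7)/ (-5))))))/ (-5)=-117/ 25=-4.68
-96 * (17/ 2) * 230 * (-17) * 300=957168000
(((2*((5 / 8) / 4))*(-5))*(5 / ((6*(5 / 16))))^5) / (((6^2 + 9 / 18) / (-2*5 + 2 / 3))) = 2867200 / 53217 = 53.88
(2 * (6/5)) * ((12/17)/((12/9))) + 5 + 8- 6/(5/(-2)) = 1417/85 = 16.67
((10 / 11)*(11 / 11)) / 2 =5 / 11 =0.45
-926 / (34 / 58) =-26854 / 17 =-1579.65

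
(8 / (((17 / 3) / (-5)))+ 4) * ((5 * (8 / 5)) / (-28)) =104 / 119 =0.87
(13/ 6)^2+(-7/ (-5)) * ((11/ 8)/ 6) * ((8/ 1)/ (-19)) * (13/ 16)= 125437/ 27360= 4.58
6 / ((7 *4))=3 / 14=0.21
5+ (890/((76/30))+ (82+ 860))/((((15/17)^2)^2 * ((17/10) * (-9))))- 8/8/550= -1707204187/12696750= -134.46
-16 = -16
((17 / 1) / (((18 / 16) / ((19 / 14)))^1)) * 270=38760 / 7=5537.14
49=49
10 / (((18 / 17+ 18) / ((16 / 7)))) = 680 / 567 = 1.20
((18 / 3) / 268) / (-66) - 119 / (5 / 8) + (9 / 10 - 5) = -573387 / 2948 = -194.50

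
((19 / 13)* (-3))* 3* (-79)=13509 / 13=1039.15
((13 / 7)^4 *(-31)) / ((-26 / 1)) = 68107 / 4802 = 14.18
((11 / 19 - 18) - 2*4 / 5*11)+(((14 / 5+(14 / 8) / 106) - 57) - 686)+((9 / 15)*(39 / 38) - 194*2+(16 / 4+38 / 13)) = -121030555 / 104728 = -1155.67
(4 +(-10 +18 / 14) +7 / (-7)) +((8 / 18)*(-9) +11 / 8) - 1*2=-579 / 56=-10.34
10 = 10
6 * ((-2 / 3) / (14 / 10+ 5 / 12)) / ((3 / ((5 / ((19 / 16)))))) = -6400 / 2071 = -3.09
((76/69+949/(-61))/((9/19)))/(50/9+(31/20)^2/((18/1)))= -924844000/172404849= -5.36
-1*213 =-213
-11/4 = -2.75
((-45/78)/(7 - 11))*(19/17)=285/1768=0.16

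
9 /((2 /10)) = 45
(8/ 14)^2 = 0.33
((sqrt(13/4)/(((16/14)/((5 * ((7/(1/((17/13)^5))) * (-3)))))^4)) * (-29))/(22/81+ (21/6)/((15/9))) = -819467782026014658860012779585086740625 * sqrt(13)/8796409473276028258650165248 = -335890810410.98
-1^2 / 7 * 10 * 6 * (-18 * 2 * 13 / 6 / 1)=4680 / 7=668.57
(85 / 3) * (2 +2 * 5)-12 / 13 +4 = 343.08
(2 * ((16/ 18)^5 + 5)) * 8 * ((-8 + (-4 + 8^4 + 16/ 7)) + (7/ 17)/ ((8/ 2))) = 364585699756/ 1003833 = 363193.58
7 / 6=1.17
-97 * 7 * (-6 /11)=4074 /11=370.36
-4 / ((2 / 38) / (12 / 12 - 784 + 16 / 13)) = 772388 / 13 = 59414.46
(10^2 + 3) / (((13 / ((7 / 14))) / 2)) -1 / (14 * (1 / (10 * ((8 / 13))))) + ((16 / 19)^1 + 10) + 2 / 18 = 286894 / 15561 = 18.44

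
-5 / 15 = -1 / 3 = -0.33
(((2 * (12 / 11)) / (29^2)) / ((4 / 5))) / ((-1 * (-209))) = 30 / 1933459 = 0.00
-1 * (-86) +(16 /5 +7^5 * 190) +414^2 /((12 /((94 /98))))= 785744209 /245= 3207119.22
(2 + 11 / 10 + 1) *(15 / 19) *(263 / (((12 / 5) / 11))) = 593065 / 152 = 3901.74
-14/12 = -7/6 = -1.17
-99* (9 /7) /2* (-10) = 4455 /7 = 636.43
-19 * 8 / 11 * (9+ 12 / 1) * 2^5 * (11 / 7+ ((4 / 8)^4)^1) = -166896 / 11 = -15172.36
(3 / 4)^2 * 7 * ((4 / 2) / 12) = 21 / 32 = 0.66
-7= -7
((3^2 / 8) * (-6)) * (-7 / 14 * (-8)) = -27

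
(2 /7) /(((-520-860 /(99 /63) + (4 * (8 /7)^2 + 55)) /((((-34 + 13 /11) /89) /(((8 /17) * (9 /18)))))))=42959 /96618222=0.00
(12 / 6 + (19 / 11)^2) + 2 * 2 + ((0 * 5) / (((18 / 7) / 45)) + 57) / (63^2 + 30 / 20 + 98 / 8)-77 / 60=892245973 / 115659060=7.71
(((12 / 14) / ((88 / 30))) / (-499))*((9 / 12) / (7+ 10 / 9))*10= -6075 / 11219516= -0.00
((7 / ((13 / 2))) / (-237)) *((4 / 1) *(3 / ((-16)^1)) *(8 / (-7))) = -4 / 1027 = -0.00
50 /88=25 /44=0.57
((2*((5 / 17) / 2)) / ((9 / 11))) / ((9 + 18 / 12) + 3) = 0.03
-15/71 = -0.21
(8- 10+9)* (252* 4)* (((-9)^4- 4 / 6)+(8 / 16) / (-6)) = 46289124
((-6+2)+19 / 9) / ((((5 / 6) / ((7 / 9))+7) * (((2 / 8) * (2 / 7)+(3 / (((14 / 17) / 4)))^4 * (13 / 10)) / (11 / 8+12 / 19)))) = -435721475 / 54381241509858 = -0.00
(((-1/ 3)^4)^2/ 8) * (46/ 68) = 23/ 1784592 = 0.00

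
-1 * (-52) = 52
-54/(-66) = 9/11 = 0.82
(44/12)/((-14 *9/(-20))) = 110/189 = 0.58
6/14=3/7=0.43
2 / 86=1 / 43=0.02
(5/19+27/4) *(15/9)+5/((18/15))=1205/76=15.86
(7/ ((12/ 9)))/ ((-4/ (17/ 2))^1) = -357/ 32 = -11.16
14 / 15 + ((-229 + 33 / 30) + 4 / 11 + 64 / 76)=-1415521 / 6270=-225.76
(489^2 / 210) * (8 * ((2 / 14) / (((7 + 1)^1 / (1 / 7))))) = 79707 / 3430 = 23.24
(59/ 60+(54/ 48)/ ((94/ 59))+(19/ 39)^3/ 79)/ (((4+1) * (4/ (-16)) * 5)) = -29794100659/ 110125723500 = -0.27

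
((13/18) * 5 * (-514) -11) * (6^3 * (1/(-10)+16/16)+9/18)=-16375498/45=-363899.96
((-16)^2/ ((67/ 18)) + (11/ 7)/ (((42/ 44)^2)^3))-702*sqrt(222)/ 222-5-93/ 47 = 120757976520856/ 1890542605203-117*sqrt(222)/ 37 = 16.76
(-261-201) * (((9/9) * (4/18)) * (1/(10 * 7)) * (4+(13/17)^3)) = -160226/24565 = -6.52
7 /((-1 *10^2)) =-7 /100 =-0.07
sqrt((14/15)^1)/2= sqrt(210)/30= 0.48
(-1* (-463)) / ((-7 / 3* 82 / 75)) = -104175 / 574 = -181.49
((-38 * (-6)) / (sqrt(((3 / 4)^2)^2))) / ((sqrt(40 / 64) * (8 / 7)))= 2128 * sqrt(10) / 15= 448.62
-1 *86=-86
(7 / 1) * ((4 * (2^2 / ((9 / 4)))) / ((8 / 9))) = 56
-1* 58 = -58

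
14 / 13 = 1.08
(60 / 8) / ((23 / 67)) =1005 / 46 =21.85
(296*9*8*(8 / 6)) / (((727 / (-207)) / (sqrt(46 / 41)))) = -5882112*sqrt(1886) / 29807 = -8570.10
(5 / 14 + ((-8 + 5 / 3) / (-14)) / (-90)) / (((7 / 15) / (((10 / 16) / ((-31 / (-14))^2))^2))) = 1630475 / 132987024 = 0.01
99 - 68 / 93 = 9139 / 93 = 98.27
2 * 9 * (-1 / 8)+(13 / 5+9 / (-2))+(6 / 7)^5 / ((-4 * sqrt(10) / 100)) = -83 / 20 - 19440 * sqrt(10) / 16807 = -7.81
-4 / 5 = -0.80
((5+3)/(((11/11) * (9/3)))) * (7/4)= 14/3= 4.67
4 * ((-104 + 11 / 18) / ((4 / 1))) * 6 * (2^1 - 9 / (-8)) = -46525 / 24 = -1938.54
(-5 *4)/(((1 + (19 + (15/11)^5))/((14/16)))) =-1127357/1592158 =-0.71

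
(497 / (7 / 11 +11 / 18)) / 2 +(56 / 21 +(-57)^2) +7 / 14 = 5114929 / 1482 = 3451.37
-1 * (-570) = 570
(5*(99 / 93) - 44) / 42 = -1199 / 1302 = -0.92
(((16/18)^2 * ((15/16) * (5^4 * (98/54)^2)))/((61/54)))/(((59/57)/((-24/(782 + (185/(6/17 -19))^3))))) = 290638767609400000/1806442219714221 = 160.89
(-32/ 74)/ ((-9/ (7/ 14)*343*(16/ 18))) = 0.00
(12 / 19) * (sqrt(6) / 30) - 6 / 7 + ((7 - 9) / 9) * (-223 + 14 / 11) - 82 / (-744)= 2 * sqrt(6) / 95 + 1389973 / 28644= 48.58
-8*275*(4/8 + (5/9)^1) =-2322.22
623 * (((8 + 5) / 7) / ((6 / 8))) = 4628 / 3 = 1542.67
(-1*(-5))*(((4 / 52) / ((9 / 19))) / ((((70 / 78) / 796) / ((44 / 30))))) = 332728 / 315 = 1056.28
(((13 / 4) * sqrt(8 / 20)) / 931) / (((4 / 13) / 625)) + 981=21125 * sqrt(10) / 14896 + 981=985.48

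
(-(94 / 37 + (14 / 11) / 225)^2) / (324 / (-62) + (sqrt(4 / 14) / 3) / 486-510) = 36170993693952 * sqrt(14) / 15115662233672275446875 + 1571912043114276864 / 124922828377456821875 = 0.01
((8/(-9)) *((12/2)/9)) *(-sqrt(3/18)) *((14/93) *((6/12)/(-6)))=-28 *sqrt(6)/22599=-0.00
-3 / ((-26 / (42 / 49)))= 9 / 91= 0.10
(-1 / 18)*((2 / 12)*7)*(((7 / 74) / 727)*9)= -0.00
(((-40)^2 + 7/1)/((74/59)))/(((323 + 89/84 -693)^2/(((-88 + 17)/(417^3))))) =-2638835416/286311346625778429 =-0.00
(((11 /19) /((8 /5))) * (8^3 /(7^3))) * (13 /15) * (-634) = -5802368 /19551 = -296.78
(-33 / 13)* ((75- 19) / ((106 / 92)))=-85008 / 689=-123.38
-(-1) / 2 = 1 / 2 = 0.50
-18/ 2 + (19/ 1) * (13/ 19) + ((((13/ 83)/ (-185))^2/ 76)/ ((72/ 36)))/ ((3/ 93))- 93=-3189578060961/ 35837955800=-89.00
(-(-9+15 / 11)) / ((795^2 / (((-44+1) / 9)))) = -1204 / 20856825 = -0.00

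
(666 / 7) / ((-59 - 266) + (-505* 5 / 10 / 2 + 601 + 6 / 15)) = 4440 / 7007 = 0.63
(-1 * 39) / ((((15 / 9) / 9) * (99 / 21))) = -44.67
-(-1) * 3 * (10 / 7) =30 / 7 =4.29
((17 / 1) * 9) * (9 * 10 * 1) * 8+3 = 110163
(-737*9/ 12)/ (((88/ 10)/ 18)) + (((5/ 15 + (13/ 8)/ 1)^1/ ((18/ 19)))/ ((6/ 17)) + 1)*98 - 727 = -1536605/ 1296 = -1185.65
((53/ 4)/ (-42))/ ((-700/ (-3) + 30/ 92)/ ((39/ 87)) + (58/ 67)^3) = -4766191261/ 7884660449204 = -0.00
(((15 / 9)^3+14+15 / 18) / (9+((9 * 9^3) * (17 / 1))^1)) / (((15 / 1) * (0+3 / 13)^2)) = 177619 / 813170340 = 0.00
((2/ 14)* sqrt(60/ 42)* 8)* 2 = 16* sqrt(70)/ 49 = 2.73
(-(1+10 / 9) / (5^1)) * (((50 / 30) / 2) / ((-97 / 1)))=19 / 5238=0.00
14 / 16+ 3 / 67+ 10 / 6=4159 / 1608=2.59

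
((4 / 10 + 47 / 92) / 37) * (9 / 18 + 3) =2933 / 34040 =0.09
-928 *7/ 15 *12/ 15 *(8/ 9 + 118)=-5560576/ 135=-41189.45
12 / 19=0.63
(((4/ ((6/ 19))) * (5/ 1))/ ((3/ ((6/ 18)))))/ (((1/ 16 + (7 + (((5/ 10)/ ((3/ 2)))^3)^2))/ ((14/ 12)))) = 1.16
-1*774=-774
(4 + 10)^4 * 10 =384160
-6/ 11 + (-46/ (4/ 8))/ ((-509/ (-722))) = -733718/ 5599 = -131.04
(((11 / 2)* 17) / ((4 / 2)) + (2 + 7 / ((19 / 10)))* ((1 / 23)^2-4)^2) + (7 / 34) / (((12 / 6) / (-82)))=46702094695 / 361554572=129.17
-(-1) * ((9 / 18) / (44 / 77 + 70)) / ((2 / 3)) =21 / 1976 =0.01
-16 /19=-0.84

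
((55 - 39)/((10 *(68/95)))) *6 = 228/17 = 13.41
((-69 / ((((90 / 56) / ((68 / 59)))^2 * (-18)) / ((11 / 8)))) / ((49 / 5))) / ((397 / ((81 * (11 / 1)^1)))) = 12868592 / 20729355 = 0.62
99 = 99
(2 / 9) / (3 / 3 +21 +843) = 2 / 7785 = 0.00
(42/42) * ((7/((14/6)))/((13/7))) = 21/13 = 1.62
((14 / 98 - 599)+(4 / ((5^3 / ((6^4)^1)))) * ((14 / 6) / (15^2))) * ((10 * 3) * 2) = -157087104 / 4375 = -35905.62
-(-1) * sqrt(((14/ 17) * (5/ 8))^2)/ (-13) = -35/ 884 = -0.04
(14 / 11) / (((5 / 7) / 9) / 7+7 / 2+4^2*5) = 12348 / 810227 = 0.02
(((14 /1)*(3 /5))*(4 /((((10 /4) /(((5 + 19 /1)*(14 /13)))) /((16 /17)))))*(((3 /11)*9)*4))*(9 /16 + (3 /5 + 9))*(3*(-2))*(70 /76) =-208167128064 /1154725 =-180274.20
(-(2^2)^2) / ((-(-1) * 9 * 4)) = -4 / 9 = -0.44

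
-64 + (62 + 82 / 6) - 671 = -1978 / 3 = -659.33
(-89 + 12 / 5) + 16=-70.60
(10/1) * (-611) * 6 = -36660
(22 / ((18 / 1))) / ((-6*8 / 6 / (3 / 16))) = -11 / 384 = -0.03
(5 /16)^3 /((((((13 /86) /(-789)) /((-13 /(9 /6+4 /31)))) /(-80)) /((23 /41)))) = -15118719375 /265024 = -57046.60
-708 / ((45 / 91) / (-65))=93062.67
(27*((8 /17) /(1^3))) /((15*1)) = 72 /85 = 0.85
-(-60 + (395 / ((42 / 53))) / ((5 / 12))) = -7954 / 7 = -1136.29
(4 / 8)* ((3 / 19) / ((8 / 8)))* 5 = 15 / 38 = 0.39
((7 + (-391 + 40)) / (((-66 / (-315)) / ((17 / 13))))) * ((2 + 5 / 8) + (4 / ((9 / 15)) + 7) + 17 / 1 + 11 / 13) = -272505835 / 3718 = -73293.66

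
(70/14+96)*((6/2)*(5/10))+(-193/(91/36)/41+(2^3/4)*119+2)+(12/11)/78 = 31983395/82082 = 389.65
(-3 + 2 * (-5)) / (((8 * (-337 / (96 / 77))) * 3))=52 / 25949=0.00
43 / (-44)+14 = 573 / 44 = 13.02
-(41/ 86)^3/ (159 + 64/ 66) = -2274393/ 3357739624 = -0.00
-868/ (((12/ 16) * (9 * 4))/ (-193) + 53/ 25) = -2094050/ 4777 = -438.36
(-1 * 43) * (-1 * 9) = 387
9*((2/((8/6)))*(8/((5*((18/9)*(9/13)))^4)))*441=1399489/67500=20.73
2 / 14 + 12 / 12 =8 / 7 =1.14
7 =7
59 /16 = 3.69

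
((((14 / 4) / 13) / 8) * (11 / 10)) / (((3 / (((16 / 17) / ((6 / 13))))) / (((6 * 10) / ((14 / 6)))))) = 11 / 17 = 0.65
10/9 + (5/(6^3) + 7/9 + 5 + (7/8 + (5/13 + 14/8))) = 6965/702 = 9.92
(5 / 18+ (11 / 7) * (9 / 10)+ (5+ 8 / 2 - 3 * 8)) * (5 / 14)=-2096 / 441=-4.75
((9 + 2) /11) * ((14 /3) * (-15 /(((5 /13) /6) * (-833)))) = 156 /119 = 1.31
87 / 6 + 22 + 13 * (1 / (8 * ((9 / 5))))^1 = 2693 / 72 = 37.40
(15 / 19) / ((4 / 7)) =105 / 76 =1.38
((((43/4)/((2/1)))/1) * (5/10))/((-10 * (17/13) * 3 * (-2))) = 559/16320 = 0.03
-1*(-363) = 363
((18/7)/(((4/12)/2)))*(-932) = -100656/7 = -14379.43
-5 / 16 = -0.31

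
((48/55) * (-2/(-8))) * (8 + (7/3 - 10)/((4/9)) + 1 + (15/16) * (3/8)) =-3033/1760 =-1.72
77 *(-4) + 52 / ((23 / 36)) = -5212 / 23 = -226.61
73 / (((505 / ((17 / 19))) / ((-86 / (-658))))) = 0.02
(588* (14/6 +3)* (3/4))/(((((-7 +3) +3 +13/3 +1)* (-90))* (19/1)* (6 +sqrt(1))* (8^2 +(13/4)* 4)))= -8/13585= -0.00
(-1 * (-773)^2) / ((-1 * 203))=2943.49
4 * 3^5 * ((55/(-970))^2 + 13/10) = 59593077/47045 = 1266.72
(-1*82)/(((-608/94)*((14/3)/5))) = 13.58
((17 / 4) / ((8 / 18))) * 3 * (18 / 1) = 4131 / 8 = 516.38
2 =2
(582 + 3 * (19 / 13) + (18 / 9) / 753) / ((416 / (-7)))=-40181015 / 4072224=-9.87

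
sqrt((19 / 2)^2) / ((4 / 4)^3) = 19 / 2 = 9.50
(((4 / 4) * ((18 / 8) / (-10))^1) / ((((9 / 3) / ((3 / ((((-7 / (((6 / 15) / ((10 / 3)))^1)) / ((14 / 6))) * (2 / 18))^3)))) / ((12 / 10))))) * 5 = 19683 / 312500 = 0.06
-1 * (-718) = 718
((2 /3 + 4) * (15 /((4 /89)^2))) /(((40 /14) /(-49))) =-19018321 /32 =-594322.53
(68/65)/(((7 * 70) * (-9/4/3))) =-136/47775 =-0.00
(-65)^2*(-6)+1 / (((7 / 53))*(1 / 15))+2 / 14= -176654 / 7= -25236.29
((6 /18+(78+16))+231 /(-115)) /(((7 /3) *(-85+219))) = 15926 /53935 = 0.30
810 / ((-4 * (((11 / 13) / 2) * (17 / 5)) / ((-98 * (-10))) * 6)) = -22993.32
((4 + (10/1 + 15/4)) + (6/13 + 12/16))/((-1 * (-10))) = 493/260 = 1.90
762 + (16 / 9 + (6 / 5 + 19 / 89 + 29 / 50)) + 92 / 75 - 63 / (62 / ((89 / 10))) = 1882076519 / 2483100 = 757.95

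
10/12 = 0.83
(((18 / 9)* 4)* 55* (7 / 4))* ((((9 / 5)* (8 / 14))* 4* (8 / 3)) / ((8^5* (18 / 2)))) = 11 / 384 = 0.03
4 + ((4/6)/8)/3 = 145/36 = 4.03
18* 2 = 36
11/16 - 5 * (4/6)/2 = -47/48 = -0.98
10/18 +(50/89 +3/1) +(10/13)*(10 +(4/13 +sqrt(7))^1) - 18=-805940/135369 +10*sqrt(7)/13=-3.92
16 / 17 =0.94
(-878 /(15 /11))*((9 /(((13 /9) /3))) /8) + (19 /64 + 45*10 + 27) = -1027.12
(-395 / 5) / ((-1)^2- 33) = 79 / 32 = 2.47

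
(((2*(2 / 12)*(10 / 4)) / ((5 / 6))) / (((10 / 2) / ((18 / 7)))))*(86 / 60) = 129 / 175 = 0.74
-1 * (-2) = 2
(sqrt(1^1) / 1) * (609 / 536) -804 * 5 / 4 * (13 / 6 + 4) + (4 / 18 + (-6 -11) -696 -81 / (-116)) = -966463585 / 139896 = -6908.44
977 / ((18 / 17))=16609 / 18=922.72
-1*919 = -919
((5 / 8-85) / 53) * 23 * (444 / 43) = -1723275 / 4558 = -378.08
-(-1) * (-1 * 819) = -819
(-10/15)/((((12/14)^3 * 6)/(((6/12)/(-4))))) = 343/15552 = 0.02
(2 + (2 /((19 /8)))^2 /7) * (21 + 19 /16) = 942525 /20216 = 46.62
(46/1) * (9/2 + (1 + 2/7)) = 1863/7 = 266.14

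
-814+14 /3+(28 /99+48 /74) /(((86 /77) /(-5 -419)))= -1162.95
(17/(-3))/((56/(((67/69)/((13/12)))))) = -1139/12558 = -0.09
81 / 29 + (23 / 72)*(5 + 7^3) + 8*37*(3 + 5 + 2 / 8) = 2555.96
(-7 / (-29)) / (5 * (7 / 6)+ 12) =0.01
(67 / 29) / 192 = 67 / 5568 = 0.01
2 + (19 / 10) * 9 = 191 / 10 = 19.10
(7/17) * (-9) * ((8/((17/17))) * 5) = -2520/17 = -148.24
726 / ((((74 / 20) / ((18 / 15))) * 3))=2904 / 37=78.49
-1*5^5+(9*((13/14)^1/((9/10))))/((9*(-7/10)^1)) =-1378775/441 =-3126.47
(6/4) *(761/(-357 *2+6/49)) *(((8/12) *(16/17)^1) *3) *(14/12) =-522046/148665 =-3.51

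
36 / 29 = 1.24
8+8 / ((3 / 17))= 160 / 3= 53.33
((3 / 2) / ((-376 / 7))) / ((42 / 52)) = -13 / 376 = -0.03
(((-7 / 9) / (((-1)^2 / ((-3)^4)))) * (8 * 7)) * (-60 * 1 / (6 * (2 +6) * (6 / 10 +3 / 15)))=11025 / 2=5512.50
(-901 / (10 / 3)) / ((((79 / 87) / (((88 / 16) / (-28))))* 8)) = 2586771 / 353920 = 7.31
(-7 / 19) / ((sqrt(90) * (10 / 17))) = -119 * sqrt(10) / 5700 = -0.07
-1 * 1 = -1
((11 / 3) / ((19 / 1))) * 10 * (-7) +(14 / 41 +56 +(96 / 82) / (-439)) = 43941164 / 1025943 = 42.83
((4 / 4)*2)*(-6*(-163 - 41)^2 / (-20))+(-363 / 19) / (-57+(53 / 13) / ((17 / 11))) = 28498954683 / 1141330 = 24969.95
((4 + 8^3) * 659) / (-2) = -170022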